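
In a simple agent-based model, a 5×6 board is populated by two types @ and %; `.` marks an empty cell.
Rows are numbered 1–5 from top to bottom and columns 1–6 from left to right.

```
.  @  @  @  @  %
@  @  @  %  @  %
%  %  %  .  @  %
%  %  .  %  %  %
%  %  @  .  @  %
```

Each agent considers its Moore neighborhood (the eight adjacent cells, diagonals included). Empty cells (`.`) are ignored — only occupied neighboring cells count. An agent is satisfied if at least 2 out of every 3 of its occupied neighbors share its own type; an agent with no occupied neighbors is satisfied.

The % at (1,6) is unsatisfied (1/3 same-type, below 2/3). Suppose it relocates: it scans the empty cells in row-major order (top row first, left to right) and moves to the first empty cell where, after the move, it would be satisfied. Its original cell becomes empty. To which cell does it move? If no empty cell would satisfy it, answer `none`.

Vacating (1,6). Empty cells in order:
  (1,1): 0/3 same-type → still unsatisfied.
  (3,4): 4/7 same-type → still unsatisfied.
  (4,3): 5/6 same-type → satisfied — stop here.

(4,3)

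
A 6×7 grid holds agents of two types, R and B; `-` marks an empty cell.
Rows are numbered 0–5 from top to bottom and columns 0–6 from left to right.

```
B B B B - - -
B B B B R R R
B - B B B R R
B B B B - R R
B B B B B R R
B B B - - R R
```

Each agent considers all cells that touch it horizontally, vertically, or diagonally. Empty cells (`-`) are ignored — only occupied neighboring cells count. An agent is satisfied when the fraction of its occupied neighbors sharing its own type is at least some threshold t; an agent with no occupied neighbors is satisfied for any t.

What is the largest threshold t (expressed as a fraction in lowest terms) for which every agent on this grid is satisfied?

1/3

(0,0)B 3/3
(0,1)B 5/5
(0,2)B 5/5
(0,3)B 3/4
(1,0)B 4/4
(1,1)B 7/7
(1,2)B 7/7
(1,3)B 6/7
(1,4)R 2/6
(1,5)R 4/5
(1,6)R 3/3
(2,0)B 4/4
(2,2)B 7/7
(2,3)B 6/7
(2,4)B 3/7
(2,5)R 6/7
(2,6)R 5/5
(3,0)B 4/4
(3,1)B 7/7
(3,2)B 7/7
(3,3)B 7/7
(3,5)R 5/7
(3,6)R 5/5
(4,0)B 5/5
(4,1)B 8/8
(4,2)B 7/7
(4,3)B 5/5
(4,4)B 2/5
(4,5)R 5/6
(4,6)R 5/5
(5,0)B 3/3
(5,1)B 5/5
(5,2)B 4/4
(5,5)R 3/4
(5,6)R 3/3
The smallest same-type fraction is 2/6 at (1,4), which reduces to 1/3. Any threshold above that leaves this agent unsatisfied.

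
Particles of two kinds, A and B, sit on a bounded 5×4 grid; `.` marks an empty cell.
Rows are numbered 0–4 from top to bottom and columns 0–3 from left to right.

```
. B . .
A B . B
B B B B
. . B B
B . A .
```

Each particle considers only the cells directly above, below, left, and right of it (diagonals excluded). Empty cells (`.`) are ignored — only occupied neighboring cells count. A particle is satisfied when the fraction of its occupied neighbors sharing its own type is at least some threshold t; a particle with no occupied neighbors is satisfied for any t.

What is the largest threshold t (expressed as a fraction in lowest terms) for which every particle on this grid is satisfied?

0/1

(0,1)B 1/1
(1,0)A 0/2
(1,1)B 2/3
(1,3)B 1/1
(2,0)B 1/2
(2,1)B 3/3
(2,2)B 3/3
(2,3)B 3/3
(3,2)B 2/3
(3,3)B 2/2
(4,0)B — no occupied neighbors
(4,2)A 0/1
The smallest same-type fraction is 0/2 at (1,0), which reduces to 0/1. Any threshold above that leaves this particle unsatisfied.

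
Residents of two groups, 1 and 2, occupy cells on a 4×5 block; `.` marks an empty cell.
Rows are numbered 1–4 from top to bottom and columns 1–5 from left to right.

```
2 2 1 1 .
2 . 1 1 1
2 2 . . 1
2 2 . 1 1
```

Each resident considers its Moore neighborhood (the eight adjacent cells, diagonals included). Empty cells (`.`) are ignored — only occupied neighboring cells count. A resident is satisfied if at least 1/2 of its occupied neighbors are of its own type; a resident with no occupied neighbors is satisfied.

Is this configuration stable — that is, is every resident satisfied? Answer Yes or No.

Yes

Row 1: (1,1)2 2/2 satisfied · (1,2)2 2/4 satisfied · (1,3)1 3/4 satisfied · (1,4)1 4/4 satisfied
Row 2: (2,1)2 4/4 satisfied · (2,3)1 3/5 satisfied · (2,4)1 5/5 satisfied · (2,5)1 3/3 satisfied
Row 3: (3,1)2 4/4 satisfied · (3,2)2 4/5 satisfied · (3,5)1 4/4 satisfied
Row 4: (4,1)2 3/3 satisfied · (4,2)2 3/3 satisfied · (4,4)1 2/2 satisfied · (4,5)1 2/2 satisfied
All meet the threshold, so the configuration is stable.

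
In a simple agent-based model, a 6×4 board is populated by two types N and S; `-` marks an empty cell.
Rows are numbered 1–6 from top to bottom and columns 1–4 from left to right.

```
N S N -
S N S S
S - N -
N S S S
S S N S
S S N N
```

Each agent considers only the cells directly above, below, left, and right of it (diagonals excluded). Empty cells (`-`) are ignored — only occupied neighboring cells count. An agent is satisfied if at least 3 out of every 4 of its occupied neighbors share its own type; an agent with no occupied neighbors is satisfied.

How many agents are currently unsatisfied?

(1,1)N 0/2 ✗
(1,2)S 0/3 ✗
(1,3)N 0/2 ✗
(2,1)S 1/3 ✗
(2,2)N 0/3 ✗
(2,3)S 1/4 ✗
(2,4)S 1/1 ✓
(3,1)S 1/2 ✗
(3,3)N 0/2 ✗
(4,1)N 0/3 ✗
(4,2)S 2/3 ✗
(4,3)S 2/4 ✗
(4,4)S 2/2 ✓
(5,1)S 2/3 ✗
(5,2)S 3/4 ✓
(5,3)N 1/4 ✗
(5,4)S 1/3 ✗
(6,1)S 2/2 ✓
(6,2)S 2/3 ✗
(6,3)N 2/3 ✗
(6,4)N 1/2 ✗
Unsatisfied: (1,1), (1,2), (1,3), (2,1), (2,2), (2,3), (3,1), (3,3), (4,1), (4,2), (4,3), (5,1), (5,3), (5,4), (6,2), (6,3), (6,4) — 17 in total.

17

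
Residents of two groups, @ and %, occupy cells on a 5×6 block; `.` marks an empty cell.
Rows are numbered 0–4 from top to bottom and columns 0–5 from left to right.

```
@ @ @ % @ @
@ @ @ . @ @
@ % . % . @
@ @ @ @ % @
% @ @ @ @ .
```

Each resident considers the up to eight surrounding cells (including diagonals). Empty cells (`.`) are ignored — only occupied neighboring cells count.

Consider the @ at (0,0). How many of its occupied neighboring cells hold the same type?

3

Occupied neighbors of (0,0): (0,1)=@, (1,0)=@, (1,1)=@.
Same type (@): 3 of 3.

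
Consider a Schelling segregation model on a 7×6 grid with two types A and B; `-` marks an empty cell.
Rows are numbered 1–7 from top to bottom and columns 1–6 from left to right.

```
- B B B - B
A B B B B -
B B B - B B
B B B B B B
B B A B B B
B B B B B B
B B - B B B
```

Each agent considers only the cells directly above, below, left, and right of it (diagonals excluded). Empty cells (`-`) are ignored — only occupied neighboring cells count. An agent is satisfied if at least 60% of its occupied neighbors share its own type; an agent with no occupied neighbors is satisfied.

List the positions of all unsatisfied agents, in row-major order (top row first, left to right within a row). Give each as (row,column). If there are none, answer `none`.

Row 1: (1,2)B 2/2 ok · (1,3)B 3/3 ok · (1,4)B 2/2 ok · (1,6)B 0/0 ok
Row 2: (2,1)A 0/2 unhappy · (2,2)B 3/4 ok · (2,3)B 4/4 ok · (2,4)B 3/3 ok · (2,5)B 2/2 ok
Row 3: (3,1)B 2/3 ok · (3,2)B 4/4 ok · (3,3)B 3/3 ok · (3,5)B 3/3 ok · (3,6)B 2/2 ok
Row 4: (4,1)B 3/3 ok · (4,2)B 4/4 ok · (4,3)B 3/4 ok · (4,4)B 3/3 ok · (4,5)B 4/4 ok · (4,6)B 3/3 ok
Row 5: (5,1)B 3/3 ok · (5,2)B 3/4 ok · (5,3)A 0/4 unhappy · (5,4)B 3/4 ok · (5,5)B 4/4 ok · (5,6)B 3/3 ok
Row 6: (6,1)B 3/3 ok · (6,2)B 4/4 ok · (6,3)B 2/3 ok · (6,4)B 4/4 ok · (6,5)B 4/4 ok · (6,6)B 3/3 ok
Row 7: (7,1)B 2/2 ok · (7,2)B 2/2 ok · (7,4)B 2/2 ok · (7,5)B 3/3 ok · (7,6)B 2/2 ok

(2,1), (5,3)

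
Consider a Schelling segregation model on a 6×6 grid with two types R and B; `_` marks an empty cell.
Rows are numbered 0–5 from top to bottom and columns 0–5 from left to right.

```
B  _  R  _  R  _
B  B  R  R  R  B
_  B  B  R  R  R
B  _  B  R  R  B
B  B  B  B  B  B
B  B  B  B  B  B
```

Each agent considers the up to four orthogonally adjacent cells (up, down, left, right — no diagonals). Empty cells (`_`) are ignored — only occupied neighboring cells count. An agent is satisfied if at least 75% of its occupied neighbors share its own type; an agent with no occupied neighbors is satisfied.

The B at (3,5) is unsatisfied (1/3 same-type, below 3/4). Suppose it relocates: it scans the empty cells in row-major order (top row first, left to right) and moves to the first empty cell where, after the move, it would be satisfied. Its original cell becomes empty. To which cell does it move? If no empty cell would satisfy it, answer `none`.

Vacating (3,5). Empty cells in order:
  (0,1): 2/3 same-type → still unsatisfied.
  (0,3): 0/3 same-type → still unsatisfied.
  (0,5): 1/2 same-type → still unsatisfied.
  (2,0): 3/3 same-type → satisfied — stop here.

(2,0)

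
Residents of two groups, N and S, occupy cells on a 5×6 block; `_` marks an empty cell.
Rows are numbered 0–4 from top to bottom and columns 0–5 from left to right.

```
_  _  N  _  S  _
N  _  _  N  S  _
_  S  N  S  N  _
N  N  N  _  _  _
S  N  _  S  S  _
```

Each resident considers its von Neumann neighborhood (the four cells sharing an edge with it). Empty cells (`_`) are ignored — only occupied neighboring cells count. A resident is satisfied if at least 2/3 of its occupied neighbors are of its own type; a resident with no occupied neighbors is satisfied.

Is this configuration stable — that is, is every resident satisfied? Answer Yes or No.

No

(0,2)N 0/0 ok
(0,4)S 1/1 ok
(1,0)N 0/0 ok
(1,3)N 0/2 unhappy
(1,4)S 1/3 unhappy
(2,1)S 0/2 unhappy
(2,2)N 1/3 unhappy
(2,3)S 0/3 unhappy
(2,4)N 0/2 unhappy
(3,0)N 1/2 unhappy
(3,1)N 3/4 ok
(3,2)N 2/2 ok
(4,0)S 0/2 unhappy
(4,1)N 1/2 unhappy
(4,3)S 1/1 ok
(4,4)S 1/1 ok
For instance (1,3) has only 0/2 same-type neighbors, below 2/3.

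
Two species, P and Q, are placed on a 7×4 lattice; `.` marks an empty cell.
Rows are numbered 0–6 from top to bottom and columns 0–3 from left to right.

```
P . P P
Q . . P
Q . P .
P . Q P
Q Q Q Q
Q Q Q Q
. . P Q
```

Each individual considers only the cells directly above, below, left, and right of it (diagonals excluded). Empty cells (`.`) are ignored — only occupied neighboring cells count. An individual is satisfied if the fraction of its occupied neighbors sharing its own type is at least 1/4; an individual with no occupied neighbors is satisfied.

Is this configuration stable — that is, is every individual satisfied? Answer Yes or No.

(0,0)P 0/1 not
(0,2)P 1/1 satisfied
(0,3)P 2/2 satisfied
(1,0)Q 1/2 satisfied
(1,3)P 1/1 satisfied
(2,0)Q 1/2 satisfied
(2,2)P 0/1 not
(3,0)P 0/2 not
(3,2)Q 1/3 satisfied
(3,3)P 0/2 not
(4,0)Q 2/3 satisfied
(4,1)Q 3/3 satisfied
(4,2)Q 4/4 satisfied
(4,3)Q 2/3 satisfied
(5,0)Q 2/2 satisfied
(5,1)Q 3/3 satisfied
(5,2)Q 3/4 satisfied
(5,3)Q 3/3 satisfied
(6,2)P 0/2 not
(6,3)Q 1/2 satisfied
For instance (0,0) has only 0/1 same-type neighbors, below 1/4.

No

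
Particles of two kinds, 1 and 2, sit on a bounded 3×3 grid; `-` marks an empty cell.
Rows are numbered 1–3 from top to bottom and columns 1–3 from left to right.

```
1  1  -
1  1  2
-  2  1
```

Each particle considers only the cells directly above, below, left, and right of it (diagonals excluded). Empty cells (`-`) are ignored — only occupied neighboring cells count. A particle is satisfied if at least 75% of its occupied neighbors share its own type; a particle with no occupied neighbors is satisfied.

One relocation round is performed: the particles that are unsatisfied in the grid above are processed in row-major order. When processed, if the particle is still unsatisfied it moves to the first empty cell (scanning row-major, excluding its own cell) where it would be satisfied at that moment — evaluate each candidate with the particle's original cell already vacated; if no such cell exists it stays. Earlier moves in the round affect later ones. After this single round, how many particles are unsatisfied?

Initially unsatisfied (in order): (2,2), (2,3), (3,2), (3,3).
  (2,2): no empty cell satisfies it; stays.
  (2,3): no empty cell satisfies it; stays.
  (3,2): no empty cell satisfies it; stays.
  (3,3): no empty cell satisfies it; stays.
Resulting grid:
1 1 -
1 1 2
- 2 1
Unsatisfied now: (2,2), (2,3), (3,2), (3,3).

4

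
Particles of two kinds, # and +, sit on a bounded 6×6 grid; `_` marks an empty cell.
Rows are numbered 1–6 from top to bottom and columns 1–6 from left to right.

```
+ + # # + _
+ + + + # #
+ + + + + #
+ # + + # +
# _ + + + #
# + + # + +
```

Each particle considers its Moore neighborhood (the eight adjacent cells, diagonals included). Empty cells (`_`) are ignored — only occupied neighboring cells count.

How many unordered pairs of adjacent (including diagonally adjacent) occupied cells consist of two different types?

Scan each occupied cell's neighbors to the right and below (and the two forward diagonals) so each pair is counted once.
From row 1: 9 unlike of 18 pairs (running 9/18).
From row 2: 4 unlike of 21 pairs (running 13/39).
From row 3: 7 unlike of 21 pairs (running 20/60).
From row 4: 9 unlike of 18 pairs (running 29/78).
From row 5: 7 unlike of 16 pairs (running 36/94).
From row 6: 3 unlike of 5 pairs (running 39/99).
Total adjacent occupied pairs: 99; unlike-type pairs: 39.

39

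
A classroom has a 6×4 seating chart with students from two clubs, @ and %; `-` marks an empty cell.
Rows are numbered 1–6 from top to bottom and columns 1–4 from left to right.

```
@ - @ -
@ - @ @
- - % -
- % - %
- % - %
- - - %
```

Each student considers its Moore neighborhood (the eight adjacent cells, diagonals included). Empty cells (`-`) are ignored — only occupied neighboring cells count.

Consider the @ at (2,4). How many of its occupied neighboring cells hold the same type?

Occupied neighbors of (2,4): (1,3)=@, (2,3)=@, (3,3)=%.
Same type (@): 2 of 3.

2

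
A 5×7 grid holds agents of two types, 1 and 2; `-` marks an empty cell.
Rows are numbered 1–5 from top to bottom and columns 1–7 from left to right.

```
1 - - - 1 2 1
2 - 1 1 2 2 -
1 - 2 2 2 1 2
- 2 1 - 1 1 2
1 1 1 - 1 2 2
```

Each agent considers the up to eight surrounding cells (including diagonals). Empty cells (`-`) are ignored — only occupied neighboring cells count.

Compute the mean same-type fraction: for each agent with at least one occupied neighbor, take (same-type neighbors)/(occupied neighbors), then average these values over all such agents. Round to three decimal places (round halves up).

0.396

(1,1)1 0/1
(1,5)1 1/4
(1,6)2 2/4
(1,7)1 0/2
(2,1)2 0/2
(2,3)1 1/3
(2,4)1 2/6
(2,5)2 4/7
(2,6)2 4/7
(3,1)1 0/2
(3,3)2 2/5
(3,4)2 3/7
(3,5)2 3/7
(3,6)1 2/7
(3,7)2 2/4
(4,2)2 1/6
(4,3)1 2/5
(4,5)1 3/6
(4,6)1 3/8
(4,7)2 3/5
(5,1)1 1/2
(5,2)1 3/4
(5,3)1 2/3
(5,5)1 2/3
(5,6)2 2/5
(5,7)2 2/3
Sum over 26 agents: 0/1 + 1/4 + 2/4 + 0/2 + 0/2 + 1/3 + 2/6 + 4/7 + 4/7 + 0/2 + 2/5 + 3/7 + 3/7 + 2/7 + 2/4 + 1/6 + 2/5 + 3/6 + 3/8 + 3/5 + 1/2 + 3/4 + 2/3 + 2/3 + 2/5 + 2/3 = 8647/840; mean = 8647/840 ÷ 26 = 8647/21840 = 0.395924… → 0.396.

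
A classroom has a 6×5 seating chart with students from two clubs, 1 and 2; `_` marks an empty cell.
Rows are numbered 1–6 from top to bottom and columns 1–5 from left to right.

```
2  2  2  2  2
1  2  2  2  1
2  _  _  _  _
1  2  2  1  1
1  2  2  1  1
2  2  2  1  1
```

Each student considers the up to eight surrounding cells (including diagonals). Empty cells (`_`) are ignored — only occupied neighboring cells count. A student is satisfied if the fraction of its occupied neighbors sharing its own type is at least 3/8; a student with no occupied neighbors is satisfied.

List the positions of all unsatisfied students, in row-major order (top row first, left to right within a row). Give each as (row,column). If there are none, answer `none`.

(2,1), (2,5), (4,1), (5,1)

Row 1: (1,1)2 2/3 ✓ · (1,2)2 4/5 ✓ · (1,3)2 5/5 ✓ · (1,4)2 4/5 ✓ · (1,5)2 2/3 ✓
Row 2: (2,1)1 0/4 ✗ · (2,2)2 5/6 ✓ · (2,3)2 5/5 ✓ · (2,4)2 4/5 ✓ · (2,5)1 0/3 ✗
Row 3: (3,1)2 2/4 ✓
Row 4: (4,1)1 1/4 ✗ · (4,2)2 4/6 ✓ · (4,3)2 3/5 ✓ · (4,4)1 3/5 ✓ · (4,5)1 3/3 ✓
Row 5: (5,1)1 1/5 ✗ · (5,2)2 6/8 ✓ · (5,3)2 5/8 ✓ · (5,4)1 5/8 ✓ · (5,5)1 5/5 ✓
Row 6: (6,1)2 2/3 ✓ · (6,2)2 4/5 ✓ · (6,3)2 3/5 ✓ · (6,4)1 3/5 ✓ · (6,5)1 3/3 ✓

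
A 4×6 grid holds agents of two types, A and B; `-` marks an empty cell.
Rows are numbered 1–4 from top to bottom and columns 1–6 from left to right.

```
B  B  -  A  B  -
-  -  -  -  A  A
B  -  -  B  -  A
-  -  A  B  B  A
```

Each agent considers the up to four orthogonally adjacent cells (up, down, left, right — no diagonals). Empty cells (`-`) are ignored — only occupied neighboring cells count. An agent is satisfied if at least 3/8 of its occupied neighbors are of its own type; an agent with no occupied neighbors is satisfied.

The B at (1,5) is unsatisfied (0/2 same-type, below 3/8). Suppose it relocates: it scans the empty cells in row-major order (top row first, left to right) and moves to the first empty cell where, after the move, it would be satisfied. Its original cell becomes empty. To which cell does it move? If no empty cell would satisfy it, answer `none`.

Vacating (1,5). Empty cells in order:
  (1,3): 1/2 same-type → satisfied — stop here.

(1,3)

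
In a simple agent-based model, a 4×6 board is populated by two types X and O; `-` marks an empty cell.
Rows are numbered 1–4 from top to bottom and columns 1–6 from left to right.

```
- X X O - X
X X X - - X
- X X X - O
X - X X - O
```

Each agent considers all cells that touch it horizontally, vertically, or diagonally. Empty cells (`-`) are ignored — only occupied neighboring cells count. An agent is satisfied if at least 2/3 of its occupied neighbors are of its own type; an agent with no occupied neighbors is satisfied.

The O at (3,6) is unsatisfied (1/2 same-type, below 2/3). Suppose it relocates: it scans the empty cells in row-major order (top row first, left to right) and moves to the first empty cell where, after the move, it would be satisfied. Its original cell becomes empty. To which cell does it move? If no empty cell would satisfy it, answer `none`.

none

Vacating (3,6). Empty cells in order:
  (1,1): 0/3 same-type → still unsatisfied.
  (1,5): 1/3 same-type → still unsatisfied.
  (2,4): 1/5 same-type → still unsatisfied.
  (2,5): 1/4 same-type → still unsatisfied.
  (3,1): 0/4 same-type → still unsatisfied.
  (3,5): 1/4 same-type → still unsatisfied.
  (4,2): 0/4 same-type → still unsatisfied.
  (4,5): 1/3 same-type → still unsatisfied.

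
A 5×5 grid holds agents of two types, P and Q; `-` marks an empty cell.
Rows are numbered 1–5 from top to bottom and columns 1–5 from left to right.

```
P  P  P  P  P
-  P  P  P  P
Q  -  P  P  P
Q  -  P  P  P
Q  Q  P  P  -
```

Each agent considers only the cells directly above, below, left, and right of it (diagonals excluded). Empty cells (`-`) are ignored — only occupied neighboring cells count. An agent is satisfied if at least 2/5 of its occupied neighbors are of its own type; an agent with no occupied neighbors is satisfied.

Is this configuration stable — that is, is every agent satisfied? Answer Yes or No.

(1,1)P 1/1 satisfied
(1,2)P 3/3 satisfied
(1,3)P 3/3 satisfied
(1,4)P 3/3 satisfied
(1,5)P 2/2 satisfied
(2,2)P 2/2 satisfied
(2,3)P 4/4 satisfied
(2,4)P 4/4 satisfied
(2,5)P 3/3 satisfied
(3,1)Q 1/1 satisfied
(3,3)P 3/3 satisfied
(3,4)P 4/4 satisfied
(3,5)P 3/3 satisfied
(4,1)Q 2/2 satisfied
(4,3)P 3/3 satisfied
(4,4)P 4/4 satisfied
(4,5)P 2/2 satisfied
(5,1)Q 2/2 satisfied
(5,2)Q 1/2 satisfied
(5,3)P 2/3 satisfied
(5,4)P 2/2 satisfied
All meet the threshold, so the configuration is stable.

Yes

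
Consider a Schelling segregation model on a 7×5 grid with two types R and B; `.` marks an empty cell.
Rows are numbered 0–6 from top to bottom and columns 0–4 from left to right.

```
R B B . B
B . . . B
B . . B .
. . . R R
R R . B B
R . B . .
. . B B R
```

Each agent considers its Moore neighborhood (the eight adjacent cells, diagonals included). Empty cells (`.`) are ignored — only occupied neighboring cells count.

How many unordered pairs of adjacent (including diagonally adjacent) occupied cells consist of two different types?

Scan each occupied cell's neighbors to the right and below (and the two forward diagonals) so each pair is counted once.
From row 0: 2 unlike of 5 pairs (running 2/5).
From row 1: 0 unlike of 2 pairs (running 2/7).
From row 2: 2 unlike of 2 pairs (running 4/9).
From row 3: 4 unlike of 5 pairs (running 8/14).
From row 4: 1 unlike of 6 pairs (running 9/20).
From row 5: 0 unlike of 2 pairs (running 9/22).
From row 6: 1 unlike of 2 pairs (running 10/24).
Total adjacent occupied pairs: 24; unlike-type pairs: 10.

10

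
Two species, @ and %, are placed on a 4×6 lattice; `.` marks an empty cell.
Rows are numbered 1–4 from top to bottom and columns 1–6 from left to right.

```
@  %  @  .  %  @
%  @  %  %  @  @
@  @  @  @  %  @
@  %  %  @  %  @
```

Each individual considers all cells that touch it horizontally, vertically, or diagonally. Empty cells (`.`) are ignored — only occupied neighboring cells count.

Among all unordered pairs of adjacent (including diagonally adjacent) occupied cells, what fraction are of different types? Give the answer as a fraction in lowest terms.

Scan each occupied cell's neighbors to the right and below (and the two forward diagonals) so each pair is counted once.
Row 1: @(1,1)–%(1,2)≠ @(1,1)–%(2,1)≠ @(1,1)–@(2,2)= %(1,2)–@(1,3)≠ %(1,2)–@(2,2)≠ %(1,2)–%(2,3)= %(1,2)–%(2,1)= @(1,3)–%(2,3)≠ @(1,3)–%(2,4)≠ @(1,3)–@(2,2)= %(1,5)–@(1,6)≠ %(1,5)–@(2,5)≠ %(1,5)–@(2,6)≠ %(1,5)–%(2,4)= @(1,6)–@(2,6)= @(1,6)–@(2,5)=  → 9/16 unlike.
Row 2: %(2,1)–@(2,2)≠ %(2,1)–@(3,1)≠ %(2,1)–@(3,2)≠ @(2,2)–%(2,3)≠ @(2,2)–@(3,2)= @(2,2)–@(3,3)= @(2,2)–@(3,1)= %(2,3)–%(2,4)= %(2,3)–@(3,3)≠ %(2,3)–@(3,4)≠ %(2,3)–@(3,2)≠ %(2,4)–@(2,5)≠ %(2,4)–@(3,4)≠ %(2,4)–%(3,5)= %(2,4)–@(3,3)≠ @(2,5)–@(2,6)= @(2,5)–%(3,5)≠ @(2,5)–@(3,6)= @(2,5)–@(3,4)= @(2,6)–@(3,6)= @(2,6)–%(3,5)≠  → 12/21 unlike.
Row 3: @(3,1)–@(3,2)= @(3,1)–@(4,1)= @(3,1)–%(4,2)≠ @(3,2)–@(3,3)= @(3,2)–%(4,2)≠ @(3,2)–%(4,3)≠ @(3,2)–@(4,1)= @(3,3)–@(3,4)= @(3,3)–%(4,3)≠ @(3,3)–@(4,4)= @(3,3)–%(4,2)≠ @(3,4)–%(3,5)≠ @(3,4)–@(4,4)= @(3,4)–%(4,5)≠ @(3,4)–%(4,3)≠ %(3,5)–@(3,6)≠ %(3,5)–%(4,5)= %(3,5)–@(4,6)≠ %(3,5)–@(4,4)≠ @(3,6)–@(4,6)= @(3,6)–%(4,5)≠  → 12/21 unlike.
Row 4: @(4,1)–%(4,2)≠ %(4,2)–%(4,3)= %(4,3)–@(4,4)≠ @(4,4)–%(4,5)≠ %(4,5)–@(4,6)≠  → 4/5 unlike.
Total adjacent occupied pairs: 63; unlike-type pairs: 37.
37/63 is already in lowest terms.

37/63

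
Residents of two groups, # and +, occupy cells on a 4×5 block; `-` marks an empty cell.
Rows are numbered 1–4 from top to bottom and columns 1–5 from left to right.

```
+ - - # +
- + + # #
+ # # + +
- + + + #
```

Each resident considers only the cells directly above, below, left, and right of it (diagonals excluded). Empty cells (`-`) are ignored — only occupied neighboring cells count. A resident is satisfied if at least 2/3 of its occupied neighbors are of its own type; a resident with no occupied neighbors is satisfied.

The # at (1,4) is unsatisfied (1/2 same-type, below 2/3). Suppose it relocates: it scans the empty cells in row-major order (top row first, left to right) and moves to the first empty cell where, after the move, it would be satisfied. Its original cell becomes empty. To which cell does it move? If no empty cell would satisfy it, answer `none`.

none

Vacating (1,4). Empty cells in order:
  (1,2): 0/2 same-type → still unsatisfied.
  (1,3): 0/1 same-type → still unsatisfied.
  (2,1): 0/3 same-type → still unsatisfied.
  (4,1): 0/2 same-type → still unsatisfied.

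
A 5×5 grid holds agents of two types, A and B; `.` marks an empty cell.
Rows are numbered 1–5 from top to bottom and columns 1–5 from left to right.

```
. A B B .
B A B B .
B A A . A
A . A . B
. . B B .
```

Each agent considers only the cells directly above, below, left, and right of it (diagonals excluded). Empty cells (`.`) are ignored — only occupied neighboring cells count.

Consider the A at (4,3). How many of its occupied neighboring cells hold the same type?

Occupied neighbors of (4,3): (3,3)=A, (5,3)=B.
Same type (A): 1 of 2.

1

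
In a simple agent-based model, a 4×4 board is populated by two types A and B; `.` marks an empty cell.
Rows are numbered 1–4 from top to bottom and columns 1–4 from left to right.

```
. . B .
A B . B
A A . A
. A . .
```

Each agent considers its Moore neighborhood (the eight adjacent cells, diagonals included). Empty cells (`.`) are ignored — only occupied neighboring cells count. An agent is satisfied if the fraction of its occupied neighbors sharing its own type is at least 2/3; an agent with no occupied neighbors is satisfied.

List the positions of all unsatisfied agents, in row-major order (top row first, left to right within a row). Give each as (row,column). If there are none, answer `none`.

Row 1: (1,3)B 2/2 satisfied
Row 2: (2,1)A 2/3 satisfied · (2,2)B 1/4 not · (2,4)B 1/2 not
Row 3: (3,1)A 3/4 satisfied · (3,2)A 3/4 satisfied · (3,4)A 0/1 not
Row 4: (4,2)A 2/2 satisfied

(2,2), (2,4), (3,4)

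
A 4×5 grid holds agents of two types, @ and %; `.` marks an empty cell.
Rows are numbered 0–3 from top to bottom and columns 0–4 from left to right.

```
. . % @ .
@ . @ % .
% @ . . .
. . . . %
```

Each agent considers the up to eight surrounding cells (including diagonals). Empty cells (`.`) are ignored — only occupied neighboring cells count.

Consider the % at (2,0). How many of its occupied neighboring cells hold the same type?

Occupied neighbors of (2,0): (1,0)=@, (2,1)=@.
Same type (%): 0 of 2.

0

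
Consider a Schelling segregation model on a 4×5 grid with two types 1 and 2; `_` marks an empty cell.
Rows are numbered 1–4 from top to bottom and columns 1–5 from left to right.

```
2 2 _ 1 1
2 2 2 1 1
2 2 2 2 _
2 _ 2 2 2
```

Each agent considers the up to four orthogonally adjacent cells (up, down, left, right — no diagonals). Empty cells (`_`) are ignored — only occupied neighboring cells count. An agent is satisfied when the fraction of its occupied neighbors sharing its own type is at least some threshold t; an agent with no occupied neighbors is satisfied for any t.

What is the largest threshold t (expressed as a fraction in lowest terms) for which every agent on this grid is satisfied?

1/2

(1,1)2 2/2
(1,2)2 2/2
(1,4)1 2/2
(1,5)1 2/2
(2,1)2 3/3
(2,2)2 4/4
(2,3)2 2/3
(2,4)1 2/4
(2,5)1 2/2
(3,1)2 3/3
(3,2)2 3/3
(3,3)2 4/4
(3,4)2 2/3
(4,1)2 1/1
(4,3)2 2/2
(4,4)2 3/3
(4,5)2 1/1
The smallest same-type fraction is 2/4 at (2,4), which reduces to 1/2. Any threshold above that leaves this agent unsatisfied.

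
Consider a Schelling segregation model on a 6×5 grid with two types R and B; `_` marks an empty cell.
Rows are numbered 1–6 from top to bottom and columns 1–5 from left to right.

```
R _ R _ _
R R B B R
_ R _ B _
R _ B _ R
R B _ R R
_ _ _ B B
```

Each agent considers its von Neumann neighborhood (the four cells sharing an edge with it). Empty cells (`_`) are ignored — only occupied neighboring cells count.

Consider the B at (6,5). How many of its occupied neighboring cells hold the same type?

Occupied neighbors of (6,5): (5,5)=R, (6,4)=B.
Same type (B): 1 of 2.

1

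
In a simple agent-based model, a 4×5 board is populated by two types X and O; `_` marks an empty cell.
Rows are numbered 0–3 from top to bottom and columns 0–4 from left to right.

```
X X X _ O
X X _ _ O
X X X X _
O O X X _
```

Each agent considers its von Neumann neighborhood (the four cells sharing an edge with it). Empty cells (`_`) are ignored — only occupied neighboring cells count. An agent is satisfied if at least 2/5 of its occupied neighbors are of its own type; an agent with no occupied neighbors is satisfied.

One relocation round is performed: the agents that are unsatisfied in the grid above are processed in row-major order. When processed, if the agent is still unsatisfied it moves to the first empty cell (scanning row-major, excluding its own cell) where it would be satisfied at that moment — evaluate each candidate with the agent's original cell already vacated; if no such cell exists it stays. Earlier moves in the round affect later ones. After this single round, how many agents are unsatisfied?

Initially unsatisfied (in order): (3,1).
  (3,1) → (0,3).
Resulting grid:
X X X O O
X X _ _ O
X X X X _
O _ X X _
Unsatisfied now: (3,0).

1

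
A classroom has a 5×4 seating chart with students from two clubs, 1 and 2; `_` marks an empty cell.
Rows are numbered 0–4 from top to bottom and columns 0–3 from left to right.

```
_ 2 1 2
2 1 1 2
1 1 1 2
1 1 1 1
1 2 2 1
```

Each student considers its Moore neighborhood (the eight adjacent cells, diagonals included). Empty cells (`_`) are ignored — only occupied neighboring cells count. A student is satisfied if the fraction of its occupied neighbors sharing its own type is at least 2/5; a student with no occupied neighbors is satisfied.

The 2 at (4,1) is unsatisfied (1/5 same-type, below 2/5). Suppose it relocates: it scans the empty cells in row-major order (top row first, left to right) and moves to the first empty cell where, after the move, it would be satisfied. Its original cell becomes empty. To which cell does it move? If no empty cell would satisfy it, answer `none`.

Vacating (4,1). Empty cells in order:
  (0,0): 2/3 same-type → satisfied — stop here.

(0,0)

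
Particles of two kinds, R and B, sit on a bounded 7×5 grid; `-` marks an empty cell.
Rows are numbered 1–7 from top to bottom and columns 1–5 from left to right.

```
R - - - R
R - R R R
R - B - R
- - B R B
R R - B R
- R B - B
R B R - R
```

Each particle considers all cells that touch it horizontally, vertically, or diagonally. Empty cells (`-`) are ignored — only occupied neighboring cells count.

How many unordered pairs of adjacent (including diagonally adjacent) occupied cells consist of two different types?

Scan each occupied cell's neighbors to the right and below (and the two forward diagonals) so each pair is counted once.
Row 1: R(1,1)–R(2,1)= R(1,5)–R(2,5)= R(1,5)–R(2,4)=  → 0/3 unlike.
Row 2: R(2,1)–R(3,1)= R(2,3)–R(2,4)= R(2,3)–B(3,3)≠ R(2,4)–R(2,5)= R(2,4)–R(3,5)= R(2,4)–B(3,3)≠ R(2,5)–R(3,5)=  → 2/7 unlike.
Row 3: B(3,3)–B(4,3)= B(3,3)–R(4,4)≠ R(3,5)–B(4,5)≠ R(3,5)–R(4,4)=  → 2/4 unlike.
Row 4: B(4,3)–R(4,4)≠ B(4,3)–B(5,4)= B(4,3)–R(5,2)≠ R(4,4)–B(4,5)≠ R(4,4)–B(5,4)≠ R(4,4)–R(5,5)= B(4,5)–R(5,5)≠ B(4,5)–B(5,4)=  → 5/8 unlike.
Row 5: R(5,1)–R(5,2)= R(5,1)–R(6,2)= R(5,2)–R(6,2)= R(5,2)–B(6,3)≠ B(5,4)–R(5,5)≠ B(5,4)–B(6,5)= B(5,4)–B(6,3)= R(5,5)–B(6,5)≠  → 3/8 unlike.
Row 6: R(6,2)–B(6,3)≠ R(6,2)–B(7,2)≠ R(6,2)–R(7,3)= R(6,2)–R(7,1)= B(6,3)–R(7,3)≠ B(6,3)–B(7,2)= B(6,5)–R(7,5)≠  → 4/7 unlike.
Row 7: R(7,1)–B(7,2)≠ B(7,2)–R(7,3)≠  → 2/2 unlike.
Total adjacent occupied pairs: 39; unlike-type pairs: 18.

18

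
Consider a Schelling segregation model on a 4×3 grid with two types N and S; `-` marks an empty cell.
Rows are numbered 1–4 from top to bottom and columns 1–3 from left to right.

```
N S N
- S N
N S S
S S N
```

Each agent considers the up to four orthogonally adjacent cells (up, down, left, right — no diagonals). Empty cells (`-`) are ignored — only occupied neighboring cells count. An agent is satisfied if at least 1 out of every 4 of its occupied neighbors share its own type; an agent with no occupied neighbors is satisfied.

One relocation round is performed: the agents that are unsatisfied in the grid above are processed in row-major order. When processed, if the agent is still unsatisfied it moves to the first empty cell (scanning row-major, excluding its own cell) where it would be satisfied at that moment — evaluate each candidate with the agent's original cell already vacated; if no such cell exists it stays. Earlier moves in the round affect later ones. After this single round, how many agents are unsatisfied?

0

Initially unsatisfied (in order): (1,1), (3,1), (4,3).
  (1,1) → (2,1).
  (3,1): now satisfied by earlier moves; stays.
  (4,3) → (1,1).
Resulting grid:
N S N
N S N
N S S
S S -
All satisfied now.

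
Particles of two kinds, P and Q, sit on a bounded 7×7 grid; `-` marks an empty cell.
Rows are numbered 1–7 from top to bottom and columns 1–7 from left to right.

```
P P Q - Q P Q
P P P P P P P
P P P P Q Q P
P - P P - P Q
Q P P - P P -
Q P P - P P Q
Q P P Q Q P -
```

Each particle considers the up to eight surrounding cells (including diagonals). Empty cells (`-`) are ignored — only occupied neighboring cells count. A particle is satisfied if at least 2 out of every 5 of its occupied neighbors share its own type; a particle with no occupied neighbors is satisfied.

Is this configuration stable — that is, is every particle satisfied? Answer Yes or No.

(1,1)P 3/3 ✓
(1,2)P 4/5 ✓
(1,3)Q 0/4 ✗
(1,5)Q 0/4 ✗
(1,6)P 3/5 ✓
(1,7)Q 0/3 ✗
(2,1)P 5/5 ✓
(2,2)P 7/8 ✓
(2,3)P 6/7 ✓
(2,4)P 4/7 ✓
(2,5)P 4/7 ✓
(2,6)P 4/8 ✓
(2,7)P 3/5 ✓
(3,1)P 4/4 ✓
(3,2)P 7/7 ✓
(3,3)P 7/7 ✓
(3,4)P 6/7 ✓
(3,5)Q 1/7 ✗
(3,6)Q 2/7 ✗
(3,7)P 3/5 ✓
(4,1)P 3/4 ✓
(4,3)P 6/6 ✓
(4,4)P 5/6 ✓
(4,6)P 3/6 ✓
(4,7)Q 1/4 ✗
(5,1)Q 1/4 ✗
(5,2)P 5/7 ✓
(5,3)P 5/5 ✓
(5,5)P 5/5 ✓
(5,6)P 4/6 ✓
(6,1)Q 2/5 ✓
(6,2)P 5/8 ✓
(6,3)P 5/6 ✓
(6,5)P 4/6 ✓
(6,6)P 4/6 ✓
(6,7)Q 0/3 ✗
(7,1)Q 1/3 ✗
(7,2)P 3/5 ✓
(7,3)P 3/4 ✓
(7,4)Q 1/4 ✗
(7,5)Q 1/4 ✗
(7,6)P 2/4 ✓
For instance (1,3) has only 0/4 same-type neighbors, below 2/5.

No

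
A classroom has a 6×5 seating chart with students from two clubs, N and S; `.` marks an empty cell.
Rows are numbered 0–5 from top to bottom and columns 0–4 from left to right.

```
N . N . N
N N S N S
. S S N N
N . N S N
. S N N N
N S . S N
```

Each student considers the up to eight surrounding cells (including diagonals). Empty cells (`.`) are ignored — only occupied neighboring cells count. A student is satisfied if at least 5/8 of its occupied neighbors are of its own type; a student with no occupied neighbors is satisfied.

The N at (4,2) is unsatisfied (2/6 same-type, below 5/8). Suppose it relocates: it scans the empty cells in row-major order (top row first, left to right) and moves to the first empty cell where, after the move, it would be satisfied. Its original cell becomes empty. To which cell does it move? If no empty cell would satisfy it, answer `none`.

Vacating (4,2). Empty cells in order:
  (0,1): 4/5 same-type → satisfied — stop here.

(0,1)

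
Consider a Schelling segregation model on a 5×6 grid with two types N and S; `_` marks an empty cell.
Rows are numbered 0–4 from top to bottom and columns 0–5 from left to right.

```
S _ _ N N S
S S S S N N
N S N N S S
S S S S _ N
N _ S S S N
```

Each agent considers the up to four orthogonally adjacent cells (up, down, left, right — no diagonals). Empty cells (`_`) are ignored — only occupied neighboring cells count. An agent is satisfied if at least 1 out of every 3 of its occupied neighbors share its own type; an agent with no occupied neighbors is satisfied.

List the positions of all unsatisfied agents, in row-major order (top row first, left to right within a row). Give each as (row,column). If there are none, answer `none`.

(0,5), (1,3), (2,0), (2,2), (2,3), (4,0)

(0,0)S 1/1 ✓
(0,3)N 1/2 ✓
(0,4)N 2/3 ✓
(0,5)S 0/2 ✗
(1,0)S 2/3 ✓
(1,1)S 3/3 ✓
(1,2)S 2/3 ✓
(1,3)S 1/4 ✗
(1,4)N 2/4 ✓
(1,5)N 1/3 ✓
(2,0)N 0/3 ✗
(2,1)S 2/4 ✓
(2,2)N 1/4 ✗
(2,3)N 1/4 ✗
(2,4)S 1/3 ✓
(2,5)S 1/3 ✓
(3,0)S 1/3 ✓
(3,1)S 3/3 ✓
(3,2)S 3/4 ✓
(3,3)S 2/3 ✓
(3,5)N 1/2 ✓
(4,0)N 0/1 ✗
(4,2)S 2/2 ✓
(4,3)S 3/3 ✓
(4,4)S 1/2 ✓
(4,5)N 1/2 ✓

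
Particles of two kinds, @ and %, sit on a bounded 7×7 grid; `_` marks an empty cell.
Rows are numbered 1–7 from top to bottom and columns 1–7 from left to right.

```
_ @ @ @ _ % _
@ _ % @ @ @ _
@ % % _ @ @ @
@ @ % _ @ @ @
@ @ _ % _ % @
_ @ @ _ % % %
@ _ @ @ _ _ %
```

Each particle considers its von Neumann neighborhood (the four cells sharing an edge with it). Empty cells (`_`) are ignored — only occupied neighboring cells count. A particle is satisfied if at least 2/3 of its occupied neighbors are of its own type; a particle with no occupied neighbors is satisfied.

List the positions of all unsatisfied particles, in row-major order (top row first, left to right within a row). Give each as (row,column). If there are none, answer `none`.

(1,6), (2,3), (3,2), (4,2), (4,3), (5,6), (5,7)

Row 1: (1,2)@ 1/1 satisfied · (1,3)@ 2/3 satisfied · (1,4)@ 2/2 satisfied · (1,6)% 0/1 not
Row 2: (2,1)@ 1/1 satisfied · (2,3)% 1/3 not · (2,4)@ 2/3 satisfied · (2,5)@ 3/3 satisfied · (2,6)@ 2/3 satisfied
Row 3: (3,1)@ 2/3 satisfied · (3,2)% 1/3 not · (3,3)% 3/3 satisfied · (3,5)@ 3/3 satisfied · (3,6)@ 4/4 satisfied · (3,7)@ 2/2 satisfied
Row 4: (4,1)@ 3/3 satisfied · (4,2)@ 2/4 not · (4,3)% 1/2 not · (4,5)@ 2/2 satisfied · (4,6)@ 3/4 satisfied · (4,7)@ 3/3 satisfied
Row 5: (5,1)@ 2/2 satisfied · (5,2)@ 3/3 satisfied · (5,4)% 0/0 satisfied · (5,6)% 1/3 not · (5,7)@ 1/3 not
Row 6: (6,2)@ 2/2 satisfied · (6,3)@ 2/2 satisfied · (6,5)% 1/1 satisfied · (6,6)% 3/3 satisfied · (6,7)% 2/3 satisfied
Row 7: (7,1)@ 0/0 satisfied · (7,3)@ 2/2 satisfied · (7,4)@ 1/1 satisfied · (7,7)% 1/1 satisfied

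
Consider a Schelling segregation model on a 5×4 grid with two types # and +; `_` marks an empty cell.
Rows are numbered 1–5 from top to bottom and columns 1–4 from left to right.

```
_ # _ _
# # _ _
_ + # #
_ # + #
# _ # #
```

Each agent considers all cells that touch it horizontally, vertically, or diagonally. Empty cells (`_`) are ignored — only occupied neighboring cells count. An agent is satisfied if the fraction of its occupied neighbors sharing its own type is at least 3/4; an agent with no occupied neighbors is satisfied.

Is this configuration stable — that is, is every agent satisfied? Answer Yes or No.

Row 1: (1,2)# 2/2 satisfied
Row 2: (2,1)# 2/3 not · (2,2)# 3/4 satisfied
Row 3: (3,2)+ 1/5 not · (3,3)# 4/6 not · (3,4)# 2/3 not
Row 4: (4,2)# 3/5 not · (4,3)+ 1/7 not · (4,4)# 4/5 satisfied
Row 5: (5,1)# 1/1 satisfied · (5,3)# 3/4 satisfied · (5,4)# 2/3 not
For instance (2,1) has only 2/3 same-type neighbors, below 3/4.

No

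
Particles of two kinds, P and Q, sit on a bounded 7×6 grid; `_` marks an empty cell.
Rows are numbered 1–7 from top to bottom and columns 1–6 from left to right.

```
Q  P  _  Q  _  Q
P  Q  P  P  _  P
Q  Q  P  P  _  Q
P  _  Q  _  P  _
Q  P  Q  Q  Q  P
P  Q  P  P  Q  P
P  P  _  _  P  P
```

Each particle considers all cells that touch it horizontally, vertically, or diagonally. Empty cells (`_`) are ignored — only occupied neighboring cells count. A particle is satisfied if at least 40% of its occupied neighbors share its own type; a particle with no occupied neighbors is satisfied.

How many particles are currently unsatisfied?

12

(1,1)Q 1/3 ✗
(1,2)P 2/4 ✓
(1,4)Q 0/2 ✗
(1,6)Q 0/1 ✗
(2,1)P 1/5 ✗
(2,2)Q 3/7 ✓
(2,3)P 4/7 ✓
(2,4)P 3/4 ✓
(2,6)P 0/2 ✗
(3,1)Q 2/4 ✓
(3,2)Q 3/7 ✓
(3,3)P 3/6 ✓
(3,4)P 4/5 ✓
(3,6)Q 0/2 ✗
(4,1)P 1/4 ✗
(4,3)Q 3/6 ✓
(4,5)P 2/5 ✓
(5,1)Q 1/4 ✗
(5,2)P 3/7 ✓
(5,3)Q 3/6 ✓
(5,4)Q 4/7 ✓
(5,5)Q 2/6 ✗
(5,6)P 2/4 ✓
(6,1)P 3/5 ✓
(6,2)Q 2/7 ✗
(6,3)P 3/6 ✓
(6,4)P 2/6 ✗
(6,5)Q 2/7 ✗
(6,6)P 3/5 ✓
(7,1)P 2/3 ✓
(7,2)P 3/4 ✓
(7,5)P 3/4 ✓
(7,6)P 2/3 ✓
Unsatisfied: (1,1), (1,4), (1,6), (2,1), (2,6), (3,6), (4,1), (5,1), (5,5), (6,2), (6,4), (6,5) — 12 in total.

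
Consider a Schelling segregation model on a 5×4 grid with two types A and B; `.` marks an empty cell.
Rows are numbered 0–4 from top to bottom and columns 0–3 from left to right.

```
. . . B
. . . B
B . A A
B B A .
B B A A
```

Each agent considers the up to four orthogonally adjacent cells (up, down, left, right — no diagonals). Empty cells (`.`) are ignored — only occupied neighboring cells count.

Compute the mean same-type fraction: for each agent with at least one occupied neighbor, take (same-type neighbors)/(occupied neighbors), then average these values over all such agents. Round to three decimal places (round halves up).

0.806

(0,3)B 1/1
(1,3)B 1/2
(2,0)B 1/1
(2,2)A 2/2
(2,3)A 1/2
(3,0)B 3/3
(3,1)B 2/3
(3,2)A 2/3
(4,0)B 2/2
(4,1)B 2/3
(4,2)A 2/3
(4,3)A 1/1
Sum over 12 agents: 1/1 + 1/2 + 1/1 + 2/2 + 1/2 + 3/3 + 2/3 + 2/3 + 2/2 + 2/3 + 2/3 + 1/1 = 29/3; mean = 29/3 ÷ 12 = 29/36 = 0.805555… → 0.806.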